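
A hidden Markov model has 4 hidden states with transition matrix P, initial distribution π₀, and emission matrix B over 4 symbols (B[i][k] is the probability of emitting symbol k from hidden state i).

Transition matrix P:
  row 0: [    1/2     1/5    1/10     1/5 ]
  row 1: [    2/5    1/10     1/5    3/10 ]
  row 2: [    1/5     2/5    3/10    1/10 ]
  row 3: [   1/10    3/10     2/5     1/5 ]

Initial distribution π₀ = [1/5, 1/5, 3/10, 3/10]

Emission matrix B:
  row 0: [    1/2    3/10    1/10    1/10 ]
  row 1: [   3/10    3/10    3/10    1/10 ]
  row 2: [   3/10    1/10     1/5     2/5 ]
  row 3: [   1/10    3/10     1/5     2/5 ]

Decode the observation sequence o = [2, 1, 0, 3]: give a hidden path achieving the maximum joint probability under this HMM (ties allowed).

path = [1, 0, 0, 3]

t=0: δ = [2.000e-02, 6.000e-02, 6.000e-02, 6.000e-02]  (obs o_0=2)
t=1: δ = [7.200e-03, 7.200e-03, 2.400e-03, 5.400e-03]  ψ = [1, 2, 3, 1]  (obs o_1=1)
t=2: δ = [1.800e-03, 4.860e-04, 6.480e-04, 2.160e-04]  ψ = [0, 3, 3, 1]  (obs o_2=0)
t=3: δ = [9.000e-05, 3.600e-05, 7.776e-05, 1.440e-04]  ψ = [0, 0, 2, 0]  (obs o_3=3)
backtrack: best end state = 3; path = [1, 0, 0, 3]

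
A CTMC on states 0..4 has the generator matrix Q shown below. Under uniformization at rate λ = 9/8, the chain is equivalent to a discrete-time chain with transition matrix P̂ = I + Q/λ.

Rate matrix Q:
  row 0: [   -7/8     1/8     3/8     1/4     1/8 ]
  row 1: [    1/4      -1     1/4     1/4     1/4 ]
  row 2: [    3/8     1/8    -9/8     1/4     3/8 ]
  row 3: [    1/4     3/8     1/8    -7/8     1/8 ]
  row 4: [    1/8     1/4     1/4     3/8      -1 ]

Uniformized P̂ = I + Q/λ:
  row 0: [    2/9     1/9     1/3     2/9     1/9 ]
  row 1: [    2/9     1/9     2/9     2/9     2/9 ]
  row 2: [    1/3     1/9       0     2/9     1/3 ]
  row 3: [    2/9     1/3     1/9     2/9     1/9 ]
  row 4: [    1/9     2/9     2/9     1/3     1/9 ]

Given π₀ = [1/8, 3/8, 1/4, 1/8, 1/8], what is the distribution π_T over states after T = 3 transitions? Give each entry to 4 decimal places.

π = [0.2245, 0.1840, 0.1780, 0.2406, 0.1730]

t=0: π = [0.1250, 0.3750, 0.2500, 0.1250, 0.1250]
t=1: π = [0.2361, 0.1528, 0.1667, 0.2361, 0.2083]
t=2: π = [0.2176, 0.1867, 0.1852, 0.2454, 0.1651]
t=3: π = [0.2245, 0.1840, 0.1780, 0.2406, 0.1730]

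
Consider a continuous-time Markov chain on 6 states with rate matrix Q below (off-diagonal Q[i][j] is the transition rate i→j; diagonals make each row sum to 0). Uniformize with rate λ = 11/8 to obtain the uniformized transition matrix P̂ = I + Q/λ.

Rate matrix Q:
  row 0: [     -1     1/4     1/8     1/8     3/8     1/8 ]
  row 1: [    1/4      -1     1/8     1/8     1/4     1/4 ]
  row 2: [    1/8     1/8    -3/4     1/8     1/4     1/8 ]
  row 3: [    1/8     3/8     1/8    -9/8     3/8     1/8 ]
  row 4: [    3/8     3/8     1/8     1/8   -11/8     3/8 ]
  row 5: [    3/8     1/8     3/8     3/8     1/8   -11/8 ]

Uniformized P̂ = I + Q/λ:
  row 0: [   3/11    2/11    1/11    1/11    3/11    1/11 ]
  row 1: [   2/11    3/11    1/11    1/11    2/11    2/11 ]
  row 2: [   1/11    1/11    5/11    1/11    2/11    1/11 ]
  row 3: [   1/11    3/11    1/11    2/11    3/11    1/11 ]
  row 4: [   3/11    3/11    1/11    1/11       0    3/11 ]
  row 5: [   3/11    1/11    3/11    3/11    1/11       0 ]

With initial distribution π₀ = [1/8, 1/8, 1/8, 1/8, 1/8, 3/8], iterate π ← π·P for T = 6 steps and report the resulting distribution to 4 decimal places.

t=0: π = [0.1250, 0.1250, 0.1250, 0.1250, 0.1250, 0.3750]
t=1: π = [0.2159, 0.1705, 0.2045, 0.1705, 0.1477, 0.0909]
t=2: π = [0.1890, 0.1994, 0.1818, 0.1229, 0.1818, 0.1250]
t=3: π = [0.1992, 0.1998, 0.1798, 0.1248, 0.1658, 0.1307]
t=4: π = [0.1992, 0.1982, 0.1800, 0.1260, 0.1693, 0.1273]
t=5: π = [0.1991, 0.1987, 0.1795, 0.1255, 0.1690, 0.1281]
t=6: π = [0.1992, 0.1987, 0.1795, 0.1256, 0.1689, 0.1281]

π = [0.1992, 0.1987, 0.1795, 0.1256, 0.1689, 0.1281]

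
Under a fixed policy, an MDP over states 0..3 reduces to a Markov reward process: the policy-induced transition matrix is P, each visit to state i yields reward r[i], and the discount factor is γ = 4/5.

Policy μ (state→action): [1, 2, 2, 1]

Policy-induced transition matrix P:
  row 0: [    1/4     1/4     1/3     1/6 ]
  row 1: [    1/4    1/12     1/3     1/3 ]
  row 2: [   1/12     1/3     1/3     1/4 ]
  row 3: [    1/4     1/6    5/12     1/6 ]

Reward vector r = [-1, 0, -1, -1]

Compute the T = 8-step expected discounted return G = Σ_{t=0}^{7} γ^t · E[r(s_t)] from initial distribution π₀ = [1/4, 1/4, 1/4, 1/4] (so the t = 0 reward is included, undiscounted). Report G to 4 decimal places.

t=0: π = [0.2500, 0.2500, 0.2500, 0.2500], E[r] = -0.7500, γ^t·E[r] = -0.750000, running G = -0.750000
t=1: π = [0.2083, 0.2083, 0.3542, 0.2292], E[r] = -0.7917, γ^t·E[r] = -0.633333, running G = -1.383333
t=2: π = [0.1910, 0.2257, 0.3524, 0.2309], E[r] = -0.7743, γ^t·E[r] = -0.495556, running G = -1.878889
t=3: π = [0.1913, 0.2225, 0.3526, 0.2337], E[r] = -0.7775, γ^t·E[r] = -0.398074, running G = -2.276963
t=4: π = [0.1912, 0.2228, 0.3528, 0.2331], E[r] = -0.7772, γ^t·E[r] = -0.318331, running G = -2.595294
t=5: π = [0.1912, 0.2228, 0.3528, 0.2332], E[r] = -0.7772, γ^t·E[r] = -0.254661, running G = -2.849955
t=6: π = [0.1912, 0.2228, 0.3528, 0.2332], E[r] = -0.7772, γ^t·E[r] = -0.203732, running G = -3.053687
t=7: π = [0.1912, 0.2228, 0.3528, 0.2332], E[r] = -0.7772, γ^t·E[r] = -0.162985, running G = -3.216672

G = -3.2167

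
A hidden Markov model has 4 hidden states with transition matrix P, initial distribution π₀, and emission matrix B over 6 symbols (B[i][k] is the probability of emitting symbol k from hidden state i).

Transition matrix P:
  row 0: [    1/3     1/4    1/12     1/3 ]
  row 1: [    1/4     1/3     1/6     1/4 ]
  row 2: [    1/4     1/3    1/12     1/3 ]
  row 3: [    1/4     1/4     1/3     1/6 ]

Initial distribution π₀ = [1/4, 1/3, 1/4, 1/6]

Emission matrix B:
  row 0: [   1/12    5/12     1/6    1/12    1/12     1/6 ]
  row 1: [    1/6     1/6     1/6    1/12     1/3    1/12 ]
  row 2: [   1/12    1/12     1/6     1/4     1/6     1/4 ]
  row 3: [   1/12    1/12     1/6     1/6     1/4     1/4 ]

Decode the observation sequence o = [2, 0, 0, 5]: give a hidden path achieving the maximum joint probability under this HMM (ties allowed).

t=0: δ = [4.167e-02, 5.556e-02, 4.167e-02, 2.778e-02]  (obs o_0=2)
t=1: δ = [1.157e-03, 3.086e-03, 7.716e-04, 1.157e-03]  ψ = [0, 1, 1, 0]  (obs o_1=0)
t=2: δ = [6.430e-05, 1.715e-04, 4.287e-05, 6.430e-05]  ψ = [1, 1, 1, 1]  (obs o_2=0)
t=3: δ = [7.144e-06, 4.763e-06, 7.144e-06, 1.072e-05]  ψ = [1, 1, 1, 1]  (obs o_3=5)
backtrack: best end state = 3; path = [1, 1, 1, 3]

path = [1, 1, 1, 3]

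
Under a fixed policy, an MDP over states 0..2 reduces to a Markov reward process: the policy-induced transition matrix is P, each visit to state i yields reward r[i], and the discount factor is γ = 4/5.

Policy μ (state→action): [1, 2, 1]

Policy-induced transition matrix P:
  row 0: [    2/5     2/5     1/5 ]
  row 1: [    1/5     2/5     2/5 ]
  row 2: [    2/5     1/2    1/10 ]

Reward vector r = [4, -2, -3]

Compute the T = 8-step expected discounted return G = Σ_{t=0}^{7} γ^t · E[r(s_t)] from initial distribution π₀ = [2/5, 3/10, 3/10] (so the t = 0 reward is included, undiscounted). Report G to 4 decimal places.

t=0: π = [0.4000, 0.3000, 0.3000], E[r] = 0.1000, γ^t·E[r] = 0.100000, running G = 0.100000
t=1: π = [0.3400, 0.4300, 0.2300], E[r] = -0.1900, γ^t·E[r] = -0.152000, running G = -0.052000
t=2: π = [0.3140, 0.4230, 0.2630], E[r] = -0.3790, γ^t·E[r] = -0.242560, running G = -0.294560
t=3: π = [0.3154, 0.4263, 0.2583], E[r] = -0.3659, γ^t·E[r] = -0.187341, running G = -0.481901
t=4: π = [0.3147, 0.4258, 0.2594], E[r] = -0.3710, γ^t·E[r] = -0.151958, running G = -0.633858
t=5: π = [0.3148, 0.4259, 0.2592], E[r] = -0.3702, γ^t·E[r] = -0.121313, running G = -0.755172
t=6: π = [0.3148, 0.4259, 0.2593], E[r] = -0.3704, γ^t·E[r] = -0.097098, running G = -0.852269
t=7: π = [0.3148, 0.4259, 0.2593], E[r] = -0.3704, γ^t·E[r] = -0.077671, running G = -0.929940

G = -0.9299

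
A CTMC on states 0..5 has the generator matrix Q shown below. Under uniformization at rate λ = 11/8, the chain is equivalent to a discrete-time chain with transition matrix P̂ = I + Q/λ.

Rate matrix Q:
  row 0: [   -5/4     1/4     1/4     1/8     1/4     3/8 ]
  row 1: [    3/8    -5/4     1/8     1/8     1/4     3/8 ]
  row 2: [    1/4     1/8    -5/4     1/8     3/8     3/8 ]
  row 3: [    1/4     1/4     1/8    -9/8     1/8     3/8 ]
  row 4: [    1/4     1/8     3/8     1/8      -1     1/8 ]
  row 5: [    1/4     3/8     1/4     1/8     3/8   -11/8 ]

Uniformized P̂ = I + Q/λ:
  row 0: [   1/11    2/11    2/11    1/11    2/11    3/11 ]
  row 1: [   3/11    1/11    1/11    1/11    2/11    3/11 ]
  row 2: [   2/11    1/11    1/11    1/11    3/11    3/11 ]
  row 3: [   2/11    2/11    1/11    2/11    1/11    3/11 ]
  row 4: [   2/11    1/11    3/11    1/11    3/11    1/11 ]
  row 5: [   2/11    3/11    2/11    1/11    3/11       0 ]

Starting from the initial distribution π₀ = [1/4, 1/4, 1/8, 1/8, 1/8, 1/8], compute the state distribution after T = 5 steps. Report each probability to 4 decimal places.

π = [0.1792, 0.1493, 0.1646, 0.1000, 0.2247, 0.1823]

t=0: π = [0.2500, 0.2500, 0.1250, 0.1250, 0.1250, 0.1250]
t=1: π = [0.1818, 0.1477, 0.1477, 0.1023, 0.2045, 0.2159]
t=2: π = [0.1787, 0.1560, 0.1643, 0.1002, 0.2242, 0.1767]
t=3: π = [0.1798, 0.1484, 0.1640, 0.1000, 0.2241, 0.1838]
t=4: π = [0.1790, 0.1498, 0.1647, 0.1000, 0.2247, 0.1819]
t=5: π = [0.1792, 0.1493, 0.1646, 0.1000, 0.2247, 0.1823]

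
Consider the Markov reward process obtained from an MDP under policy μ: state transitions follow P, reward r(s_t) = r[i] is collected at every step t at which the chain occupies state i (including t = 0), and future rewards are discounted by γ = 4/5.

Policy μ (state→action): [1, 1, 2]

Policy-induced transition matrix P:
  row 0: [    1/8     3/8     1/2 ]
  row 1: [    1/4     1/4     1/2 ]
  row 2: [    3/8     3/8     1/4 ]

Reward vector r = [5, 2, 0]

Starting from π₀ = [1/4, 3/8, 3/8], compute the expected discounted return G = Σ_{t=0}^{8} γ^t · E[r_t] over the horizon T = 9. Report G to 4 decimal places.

G = 8.6484

t=0: π = [0.2500, 0.3750, 0.3750], E[r] = 2.0000, γ^t·E[r] = 2.000000, running G = 2.000000
t=1: π = [0.2656, 0.3281, 0.4063], E[r] = 1.9844, γ^t·E[r] = 1.587500, running G = 3.587500
t=2: π = [0.2676, 0.3340, 0.3984], E[r] = 2.0059, γ^t·E[r] = 1.283750, running G = 4.871250
t=3: π = [0.2664, 0.3333, 0.4004], E[r] = 1.9983, γ^t·E[r] = 1.023125, running G = 5.894375
t=4: π = [0.2668, 0.3333, 0.3999], E[r] = 2.0005, γ^t·E[r] = 0.819388, running G = 6.713763
t=5: π = [0.2666, 0.3333, 0.4000], E[r] = 1.9999, γ^t·E[r] = 0.655321, running G = 7.369084
t=6: π = [0.2667, 0.3333, 0.4000], E[r] = 2.0000, γ^t·E[r] = 0.524296, running G = 7.893380
t=7: π = [0.2667, 0.3333, 0.4000], E[r] = 2.0000, γ^t·E[r] = 0.419429, running G = 8.312808
t=8: π = [0.2667, 0.3333, 0.4000], E[r] = 2.0000, γ^t·E[r] = 0.335545, running G = 8.648353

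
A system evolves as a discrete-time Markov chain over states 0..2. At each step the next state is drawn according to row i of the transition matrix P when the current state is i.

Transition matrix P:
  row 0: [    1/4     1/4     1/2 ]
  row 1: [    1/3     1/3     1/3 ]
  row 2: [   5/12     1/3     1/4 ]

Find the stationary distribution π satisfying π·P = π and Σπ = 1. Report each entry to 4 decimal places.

π = [0.3353, 0.3054, 0.3593]

Balance equations π_j = Σ_i π_i·P[i][j]:
  π_0 = 1/4·π_0 + 1/3·π_1 + 5/12·π_2
  π_1 = 1/4·π_0 + 1/3·π_1 + 1/3·π_2
  normalize: π_0 + π_1 + π_2 = 1
Solving the linear system gives exactly π = [56/167, 51/167, 60/167].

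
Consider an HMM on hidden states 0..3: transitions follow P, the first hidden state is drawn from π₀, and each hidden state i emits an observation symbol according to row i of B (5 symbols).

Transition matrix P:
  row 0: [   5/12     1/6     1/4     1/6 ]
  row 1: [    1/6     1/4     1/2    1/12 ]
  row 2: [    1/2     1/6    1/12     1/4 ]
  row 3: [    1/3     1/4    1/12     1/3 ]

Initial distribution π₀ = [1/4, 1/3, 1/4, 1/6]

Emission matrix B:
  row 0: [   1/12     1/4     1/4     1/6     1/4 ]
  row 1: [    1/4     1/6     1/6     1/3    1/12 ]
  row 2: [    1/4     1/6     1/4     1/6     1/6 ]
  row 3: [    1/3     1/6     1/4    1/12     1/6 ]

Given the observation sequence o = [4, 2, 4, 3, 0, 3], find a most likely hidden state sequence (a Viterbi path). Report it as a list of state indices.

t=0: δ = [6.250e-02, 2.778e-02, 4.167e-02, 2.778e-02]  (obs o_0=4)
t=1: δ = [6.510e-03, 1.736e-03, 3.906e-03, 2.604e-03]  ψ = [0, 0, 0, 0]  (obs o_1=2)
t=2: δ = [6.782e-04, 9.042e-05, 2.713e-04, 1.808e-04]  ψ = [0, 0, 0, 0]  (obs o_2=4)
t=3: δ = [4.710e-05, 3.768e-05, 2.826e-05, 9.419e-06]  ψ = [0, 0, 0, 0]  (obs o_3=3)
t=4: δ = [1.635e-06, 2.355e-06, 4.710e-06, 2.616e-06]  ψ = [0, 1, 1, 0]  (obs o_4=0)
t=5: δ = [3.925e-07, 2.616e-07, 1.962e-07, 9.811e-08]  ψ = [2, 2, 1, 2]  (obs o_5=3)
backtrack: best end state = 0; path = [0, 0, 0, 1, 2, 0]

path = [0, 0, 0, 1, 2, 0]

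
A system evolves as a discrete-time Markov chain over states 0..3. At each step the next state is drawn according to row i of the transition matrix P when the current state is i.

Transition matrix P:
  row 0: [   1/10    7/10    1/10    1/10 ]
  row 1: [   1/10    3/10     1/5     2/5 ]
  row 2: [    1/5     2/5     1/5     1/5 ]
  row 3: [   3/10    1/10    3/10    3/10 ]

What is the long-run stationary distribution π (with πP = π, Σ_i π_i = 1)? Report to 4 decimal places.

Balance equations π_j = Σ_i π_i·P[i][j]:
  π_0 = 1/10·π_0 + 1/10·π_1 + 1/5·π_2 + 3/10·π_3
  π_1 = 7/10·π_0 + 3/10·π_1 + 2/5·π_2 + 1/10·π_3
  π_2 = 1/10·π_0 + 1/5·π_1 + 1/5·π_2 + 3/10·π_3
  normalize: π_0 + π_1 + π_2 + π_3 = 1
Solving the linear system gives exactly π = [3/17, 40/119, 25/119, 33/119].

π = [0.1765, 0.3361, 0.2101, 0.2773]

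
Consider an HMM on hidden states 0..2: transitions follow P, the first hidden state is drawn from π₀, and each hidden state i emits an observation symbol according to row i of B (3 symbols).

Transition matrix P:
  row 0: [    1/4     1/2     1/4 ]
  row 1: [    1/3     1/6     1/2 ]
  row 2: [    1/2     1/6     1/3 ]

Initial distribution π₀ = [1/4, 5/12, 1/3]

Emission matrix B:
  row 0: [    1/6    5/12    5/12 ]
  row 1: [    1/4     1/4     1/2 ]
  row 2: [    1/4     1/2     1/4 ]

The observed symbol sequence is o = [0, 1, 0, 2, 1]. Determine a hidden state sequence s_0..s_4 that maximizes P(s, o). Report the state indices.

path = [1, 2, 0, 1, 2]

t=0: δ = [4.167e-02, 1.042e-01, 8.333e-02]  (obs o_0=0)
t=1: δ = [1.736e-02, 5.208e-03, 2.604e-02]  ψ = [2, 0, 1]  (obs o_1=1)
t=2: δ = [2.170e-03, 2.170e-03, 2.170e-03]  ψ = [2, 0, 2]  (obs o_2=0)
t=3: δ = [4.521e-04, 5.425e-04, 2.713e-04]  ψ = [2, 0, 1]  (obs o_3=2)
t=4: δ = [7.535e-05, 5.651e-05, 1.356e-04]  ψ = [1, 0, 1]  (obs o_4=1)
backtrack: best end state = 2; path = [1, 2, 0, 1, 2]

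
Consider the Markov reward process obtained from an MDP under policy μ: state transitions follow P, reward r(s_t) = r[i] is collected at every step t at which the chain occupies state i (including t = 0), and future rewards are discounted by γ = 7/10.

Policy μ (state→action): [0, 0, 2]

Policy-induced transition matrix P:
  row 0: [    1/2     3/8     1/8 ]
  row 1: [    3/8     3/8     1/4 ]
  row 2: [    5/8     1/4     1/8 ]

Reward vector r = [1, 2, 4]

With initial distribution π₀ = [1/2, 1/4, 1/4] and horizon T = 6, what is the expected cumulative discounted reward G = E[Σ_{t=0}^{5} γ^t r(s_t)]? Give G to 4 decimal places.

t=0: π = [0.5000, 0.2500, 0.2500], E[r] = 2.0000, γ^t·E[r] = 2.000000, running G = 2.000000
t=1: π = [0.5000, 0.3438, 0.1563], E[r] = 1.8125, γ^t·E[r] = 1.268750, running G = 3.268750
t=2: π = [0.4766, 0.3555, 0.1680], E[r] = 1.8594, γ^t·E[r] = 0.911094, running G = 4.179844
t=3: π = [0.4766, 0.3540, 0.1694], E[r] = 1.8623, γ^t·E[r] = 0.638771, running G = 4.818614
t=4: π = [0.4769, 0.3538, 0.1693], E[r] = 1.8616, γ^t·E[r] = 0.446964, running G = 5.265578
t=5: π = [0.4769, 0.3538, 0.1692], E[r] = 1.8615, γ^t·E[r] = 0.312867, running G = 5.578445

G = 5.5784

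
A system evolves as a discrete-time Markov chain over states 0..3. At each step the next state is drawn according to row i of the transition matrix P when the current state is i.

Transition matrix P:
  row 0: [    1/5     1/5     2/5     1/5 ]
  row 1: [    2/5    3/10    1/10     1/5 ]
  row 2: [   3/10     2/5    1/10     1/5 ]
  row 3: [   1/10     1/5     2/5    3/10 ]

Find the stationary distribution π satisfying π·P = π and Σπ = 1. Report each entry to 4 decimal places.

π = [0.2575, 0.2764, 0.2439, 0.2222]

Balance equations π_j = Σ_i π_i·P[i][j]:
  π_0 = 1/5·π_0 + 2/5·π_1 + 3/10·π_2 + 1/10·π_3
  π_1 = 1/5·π_0 + 3/10·π_1 + 2/5·π_2 + 1/5·π_3
  π_2 = 2/5·π_0 + 1/10·π_1 + 1/10·π_2 + 2/5·π_3
  normalize: π_0 + π_1 + π_2 + π_3 = 1
Solving the linear system gives exactly π = [95/369, 34/123, 10/41, 2/9].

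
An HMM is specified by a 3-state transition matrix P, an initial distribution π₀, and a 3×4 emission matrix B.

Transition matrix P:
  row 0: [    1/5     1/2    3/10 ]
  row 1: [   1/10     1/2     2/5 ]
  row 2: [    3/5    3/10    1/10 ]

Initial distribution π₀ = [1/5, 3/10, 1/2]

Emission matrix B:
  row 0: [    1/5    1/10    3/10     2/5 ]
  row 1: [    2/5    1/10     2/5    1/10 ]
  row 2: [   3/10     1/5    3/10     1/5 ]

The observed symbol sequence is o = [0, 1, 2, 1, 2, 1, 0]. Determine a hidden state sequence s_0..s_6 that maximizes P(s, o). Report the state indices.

path = [2, 0, 1, 2, 0, 1, 1]

t=0: δ = [4.000e-02, 1.200e-01, 1.500e-01]  (obs o_0=0)
t=1: δ = [9.000e-03, 6.000e-03, 9.600e-03]  ψ = [2, 1, 1]  (obs o_1=1)
t=2: δ = [1.728e-03, 1.800e-03, 8.100e-04]  ψ = [2, 0, 0]  (obs o_2=2)
t=3: δ = [4.860e-05, 9.000e-05, 1.440e-04]  ψ = [2, 1, 1]  (obs o_3=1)
t=4: δ = [2.592e-05, 1.800e-05, 1.080e-05]  ψ = [2, 1, 1]  (obs o_4=2)
t=5: δ = [6.480e-07, 1.296e-06, 1.555e-06]  ψ = [2, 0, 0]  (obs o_5=1)
t=6: δ = [1.866e-07, 2.592e-07, 1.555e-07]  ψ = [2, 1, 1]  (obs o_6=0)
backtrack: best end state = 1; path = [2, 0, 1, 2, 0, 1, 1]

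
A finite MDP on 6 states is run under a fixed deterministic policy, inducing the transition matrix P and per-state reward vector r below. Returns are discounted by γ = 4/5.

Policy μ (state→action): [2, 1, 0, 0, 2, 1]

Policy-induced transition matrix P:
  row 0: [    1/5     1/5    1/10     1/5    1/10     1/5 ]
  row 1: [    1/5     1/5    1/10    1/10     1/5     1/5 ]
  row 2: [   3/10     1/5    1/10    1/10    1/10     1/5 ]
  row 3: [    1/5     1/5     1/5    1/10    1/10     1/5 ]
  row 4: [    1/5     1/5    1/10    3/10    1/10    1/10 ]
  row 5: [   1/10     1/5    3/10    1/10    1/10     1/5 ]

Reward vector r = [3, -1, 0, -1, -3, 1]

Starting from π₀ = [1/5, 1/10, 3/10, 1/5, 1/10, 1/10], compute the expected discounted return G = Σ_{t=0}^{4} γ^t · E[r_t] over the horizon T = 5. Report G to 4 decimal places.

t=0: π = [0.2000, 0.1000, 0.3000, 0.2000, 0.1000, 0.1000], E[r] = 0.1000, γ^t·E[r] = 0.100000, running G = 0.100000
t=1: π = [0.2200, 0.2000, 0.1400, 0.1400, 0.1100, 0.1900], E[r] = 0.1800, γ^t·E[r] = 0.144000, running G = 0.244000
t=2: π = [0.1950, 0.2000, 0.1520, 0.1440, 0.1200, 0.1890], E[r] = 0.0700, γ^t·E[r] = 0.044800, running G = 0.288800
t=3: π = [0.1963, 0.2000, 0.1522, 0.1435, 0.1200, 0.1880], E[r] = 0.0734, γ^t·E[r] = 0.037581, running G = 0.326381
t=4: π = [0.1964, 0.2000, 0.1520, 0.1436, 0.1200, 0.1880], E[r] = 0.0736, γ^t·E[r] = 0.030159, running G = 0.356540

G = 0.3565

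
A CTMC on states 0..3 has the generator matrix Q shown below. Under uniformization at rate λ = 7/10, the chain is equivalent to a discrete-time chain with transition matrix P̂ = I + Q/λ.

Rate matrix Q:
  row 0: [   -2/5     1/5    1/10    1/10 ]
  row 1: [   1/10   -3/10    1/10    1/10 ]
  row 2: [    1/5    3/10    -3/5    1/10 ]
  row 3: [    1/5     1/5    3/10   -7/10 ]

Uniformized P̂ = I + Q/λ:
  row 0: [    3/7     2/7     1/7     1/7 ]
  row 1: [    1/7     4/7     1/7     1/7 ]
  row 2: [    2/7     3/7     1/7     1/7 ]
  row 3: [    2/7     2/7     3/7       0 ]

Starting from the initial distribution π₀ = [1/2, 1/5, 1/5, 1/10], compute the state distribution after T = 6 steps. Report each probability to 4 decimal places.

π = [0.2608, 0.4356, 0.1786, 0.1250]

t=0: π = [0.5000, 0.2000, 0.2000, 0.1000]
t=1: π = [0.3286, 0.3714, 0.1714, 0.1286]
t=2: π = [0.2796, 0.4163, 0.1796, 0.1245]
t=3: π = [0.2662, 0.4303, 0.1784, 0.1251]
t=4: π = [0.2623, 0.4342, 0.1786, 0.1250]
t=5: π = [0.2612, 0.4353, 0.1786, 0.1250]
t=6: π = [0.2608, 0.4356, 0.1786, 0.1250]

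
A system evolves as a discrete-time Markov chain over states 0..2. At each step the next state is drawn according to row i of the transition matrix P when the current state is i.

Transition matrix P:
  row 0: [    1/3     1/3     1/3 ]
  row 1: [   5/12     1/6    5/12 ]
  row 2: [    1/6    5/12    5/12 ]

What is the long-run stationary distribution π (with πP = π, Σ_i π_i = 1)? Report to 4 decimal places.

π = [0.2941, 0.3137, 0.3922]

Balance equations π_j = Σ_i π_i·P[i][j]:
  π_0 = 1/3·π_0 + 5/12·π_1 + 1/6·π_2
  π_1 = 1/3·π_0 + 1/6·π_1 + 5/12·π_2
  normalize: π_0 + π_1 + π_2 = 1
Solving the linear system gives exactly π = [5/17, 16/51, 20/51].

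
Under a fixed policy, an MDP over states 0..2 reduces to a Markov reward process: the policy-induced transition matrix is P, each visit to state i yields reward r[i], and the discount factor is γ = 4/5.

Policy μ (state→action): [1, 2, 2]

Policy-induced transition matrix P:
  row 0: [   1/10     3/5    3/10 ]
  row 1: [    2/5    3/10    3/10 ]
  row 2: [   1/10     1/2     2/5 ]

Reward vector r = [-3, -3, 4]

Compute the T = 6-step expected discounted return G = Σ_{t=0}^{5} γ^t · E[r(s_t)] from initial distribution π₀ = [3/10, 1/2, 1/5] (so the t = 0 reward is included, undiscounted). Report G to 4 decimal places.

t=0: π = [0.3000, 0.5000, 0.2000], E[r] = -1.6000, γ^t·E[r] = -1.600000, running G = -1.600000
t=1: π = [0.2500, 0.4300, 0.3200], E[r] = -0.7600, γ^t·E[r] = -0.608000, running G = -2.208000
t=2: π = [0.2290, 0.4390, 0.3320], E[r] = -0.6760, γ^t·E[r] = -0.432640, running G = -2.640640
t=3: π = [0.2317, 0.4351, 0.3332], E[r] = -0.6676, γ^t·E[r] = -0.341811, running G = -2.982451
t=4: π = [0.2305, 0.4362, 0.3333], E[r] = -0.6668, γ^t·E[r] = -0.273105, running G = -3.255556
t=5: π = [0.2308, 0.4358, 0.3333], E[r] = -0.6667, γ^t·E[r] = -0.218456, running G = -3.474012

G = -3.4740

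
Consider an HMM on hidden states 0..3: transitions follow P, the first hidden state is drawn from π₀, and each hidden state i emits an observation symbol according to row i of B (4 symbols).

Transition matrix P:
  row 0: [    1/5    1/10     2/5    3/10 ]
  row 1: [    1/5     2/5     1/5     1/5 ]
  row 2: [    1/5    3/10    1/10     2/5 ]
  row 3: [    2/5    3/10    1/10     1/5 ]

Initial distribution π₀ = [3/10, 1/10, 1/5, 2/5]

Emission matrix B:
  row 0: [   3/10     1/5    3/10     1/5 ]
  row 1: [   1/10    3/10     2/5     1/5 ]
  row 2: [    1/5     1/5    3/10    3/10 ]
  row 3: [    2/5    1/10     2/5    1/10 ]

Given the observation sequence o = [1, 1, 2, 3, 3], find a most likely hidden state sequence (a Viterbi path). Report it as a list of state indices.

path = [0, 2, 3, 0, 2]

t=0: δ = [6.000e-02, 3.000e-02, 4.000e-02, 4.000e-02]  (obs o_0=1)
t=1: δ = [3.200e-03, 3.600e-03, 4.800e-03, 1.800e-03]  ψ = [3, 1, 0, 0]  (obs o_1=1)
t=2: δ = [2.880e-04, 5.760e-04, 3.840e-04, 7.680e-04]  ψ = [2, 1, 0, 2]  (obs o_2=2)
t=3: δ = [6.144e-05, 4.608e-05, 3.456e-05, 1.536e-05]  ψ = [3, 1, 0, 2]  (obs o_3=3)
t=4: δ = [2.458e-06, 3.686e-06, 7.373e-06, 1.843e-06]  ψ = [0, 1, 0, 0]  (obs o_4=3)
backtrack: best end state = 2; path = [0, 2, 3, 0, 2]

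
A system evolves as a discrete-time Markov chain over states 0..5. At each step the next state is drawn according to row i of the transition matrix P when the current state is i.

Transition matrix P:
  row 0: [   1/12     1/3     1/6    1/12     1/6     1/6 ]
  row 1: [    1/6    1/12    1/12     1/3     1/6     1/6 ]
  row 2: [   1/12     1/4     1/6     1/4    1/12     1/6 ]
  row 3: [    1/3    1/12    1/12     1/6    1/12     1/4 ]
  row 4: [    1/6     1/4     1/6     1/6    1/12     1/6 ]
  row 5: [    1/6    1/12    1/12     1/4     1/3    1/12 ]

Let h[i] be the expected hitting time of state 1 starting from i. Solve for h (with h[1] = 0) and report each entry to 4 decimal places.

h = [4.4060, 0.0000, 4.9413, 5.6315, 4.8392, 5.6368]

First-step conditioning: h[1] = 0; for i ≠ 1, h[i] = 1 + Σ_k P[i][k]·h[k].
  h[0] = 1 + 1/12·h[0] + 1/6·h[2] + 1/12·h[3] + 1/6·h[4] + 1/6·h[5]
  h[2] = 1 + 1/12·h[0] + 1/6·h[2] + 1/4·h[3] + 1/12·h[4] + 1/6·h[5]
  h[3] = 1 + 1/3·h[0] + 1/12·h[2] + 1/6·h[3] + 1/12·h[4] + 1/4·h[5]
  h[4] = 1 + 1/6·h[0] + 1/6·h[2] + 1/6·h[3] + 1/12·h[4] + 1/6·h[5]
  h[5] = 1 + 1/6·h[0] + 1/12·h[2] + 1/4·h[3] + 1/3·h[4] + 1/12·h[5]
Solving the 5×5 linear system over states ≠ 1 gives exactly h = [67434/15305, 0, 75627/15305, 17238/3061, 74064/15305, 86271/15305] (h[1] = 0 is the target).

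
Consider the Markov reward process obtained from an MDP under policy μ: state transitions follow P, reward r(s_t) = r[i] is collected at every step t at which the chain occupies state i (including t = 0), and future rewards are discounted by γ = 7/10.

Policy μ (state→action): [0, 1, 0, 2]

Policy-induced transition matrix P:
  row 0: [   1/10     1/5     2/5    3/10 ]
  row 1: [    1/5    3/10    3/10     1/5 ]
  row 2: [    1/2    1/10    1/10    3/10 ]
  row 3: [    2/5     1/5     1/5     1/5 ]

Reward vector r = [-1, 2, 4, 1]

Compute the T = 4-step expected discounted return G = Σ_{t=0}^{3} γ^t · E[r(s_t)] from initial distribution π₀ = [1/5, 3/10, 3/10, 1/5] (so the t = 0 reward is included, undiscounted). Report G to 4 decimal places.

G = 3.8536

t=0: π = [0.2000, 0.3000, 0.3000, 0.2000], E[r] = 1.8000, γ^t·E[r] = 1.800000, running G = 1.800000
t=1: π = [0.3100, 0.2000, 0.2400, 0.2500], E[r] = 1.3000, γ^t·E[r] = 0.910000, running G = 2.710000
t=2: π = [0.2910, 0.1960, 0.2580, 0.2550], E[r] = 1.3880, γ^t·E[r] = 0.680120, running G = 3.390120
t=3: π = [0.2993, 0.1938, 0.2520, 0.2549], E[r] = 1.3512, γ^t·E[r] = 0.463462, running G = 3.853582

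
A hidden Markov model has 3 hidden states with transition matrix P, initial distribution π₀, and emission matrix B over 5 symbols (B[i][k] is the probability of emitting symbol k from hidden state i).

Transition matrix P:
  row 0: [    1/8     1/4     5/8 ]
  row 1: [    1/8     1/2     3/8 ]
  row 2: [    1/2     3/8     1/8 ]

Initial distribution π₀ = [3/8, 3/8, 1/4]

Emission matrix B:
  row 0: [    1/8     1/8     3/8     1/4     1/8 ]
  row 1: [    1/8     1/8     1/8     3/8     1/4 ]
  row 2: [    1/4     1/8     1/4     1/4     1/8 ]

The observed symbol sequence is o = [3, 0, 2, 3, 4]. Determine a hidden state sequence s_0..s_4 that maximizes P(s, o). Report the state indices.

t=0: δ = [9.375e-02, 1.406e-01, 6.250e-02]  (obs o_0=3)
t=1: δ = [3.906e-03, 8.789e-03, 1.465e-02]  ψ = [2, 1, 0]  (obs o_1=0)
t=2: δ = [2.747e-03, 6.866e-04, 8.240e-04]  ψ = [2, 2, 1]  (obs o_2=2)
t=3: δ = [1.030e-04, 2.575e-04, 4.292e-04]  ψ = [2, 0, 0]  (obs o_3=3)
t=4: δ = [2.682e-05, 4.023e-05, 1.207e-05]  ψ = [2, 2, 1]  (obs o_4=4)
backtrack: best end state = 1; path = [0, 2, 0, 2, 1]

path = [0, 2, 0, 2, 1]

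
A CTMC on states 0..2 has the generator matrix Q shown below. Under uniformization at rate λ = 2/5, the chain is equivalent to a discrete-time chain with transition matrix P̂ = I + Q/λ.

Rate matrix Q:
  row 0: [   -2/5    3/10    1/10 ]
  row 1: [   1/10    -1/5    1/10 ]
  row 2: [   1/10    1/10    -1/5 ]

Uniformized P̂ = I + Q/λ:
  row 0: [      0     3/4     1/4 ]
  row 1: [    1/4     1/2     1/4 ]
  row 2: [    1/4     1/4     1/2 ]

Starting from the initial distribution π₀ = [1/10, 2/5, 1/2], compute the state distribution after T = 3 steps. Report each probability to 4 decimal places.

π = [0.2016, 0.4625, 0.3359]

t=0: π = [0.1000, 0.4000, 0.5000]
t=1: π = [0.2250, 0.4000, 0.3750]
t=2: π = [0.1938, 0.4625, 0.3438]
t=3: π = [0.2016, 0.4625, 0.3359]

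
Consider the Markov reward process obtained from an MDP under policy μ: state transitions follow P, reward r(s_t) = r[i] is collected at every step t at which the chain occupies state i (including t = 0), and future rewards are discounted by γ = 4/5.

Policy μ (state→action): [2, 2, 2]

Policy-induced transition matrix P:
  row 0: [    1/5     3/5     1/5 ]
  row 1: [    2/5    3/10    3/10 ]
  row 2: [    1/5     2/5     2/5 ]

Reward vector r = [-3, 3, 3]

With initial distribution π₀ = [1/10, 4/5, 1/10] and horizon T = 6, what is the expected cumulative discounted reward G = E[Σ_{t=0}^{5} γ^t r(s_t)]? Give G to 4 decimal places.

G = 5.5773

t=0: π = [0.1000, 0.8000, 0.1000], E[r] = 2.4000, γ^t·E[r] = 2.400000, running G = 2.400000
t=1: π = [0.3600, 0.3400, 0.3000], E[r] = 0.8400, γ^t·E[r] = 0.672000, running G = 3.072000
t=2: π = [0.2680, 0.4380, 0.2940], E[r] = 1.3920, γ^t·E[r] = 0.890880, running G = 3.962880
t=3: π = [0.2876, 0.4098, 0.3026], E[r] = 1.2744, γ^t·E[r] = 0.652493, running G = 4.615373
t=4: π = [0.2820, 0.4165, 0.3015], E[r] = 1.3082, γ^t·E[r] = 0.535855, running G = 5.151228
t=5: π = [0.2833, 0.4147, 0.3020], E[r] = 1.3002, γ^t·E[r] = 0.426034, running G = 5.577262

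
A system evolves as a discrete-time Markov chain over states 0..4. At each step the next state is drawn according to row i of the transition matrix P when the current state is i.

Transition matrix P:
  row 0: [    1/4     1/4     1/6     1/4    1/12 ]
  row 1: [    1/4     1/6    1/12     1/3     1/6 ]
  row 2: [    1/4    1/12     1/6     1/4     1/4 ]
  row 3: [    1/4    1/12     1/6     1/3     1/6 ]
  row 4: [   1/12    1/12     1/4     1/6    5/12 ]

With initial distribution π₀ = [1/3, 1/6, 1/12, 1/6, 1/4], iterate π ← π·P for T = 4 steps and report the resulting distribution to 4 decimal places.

t=0: π = [0.3333, 0.1667, 0.0833, 0.1667, 0.2500]
t=1: π = [0.2083, 0.1528, 0.1736, 0.2569, 0.2083]
t=2: π = [0.2153, 0.1308, 0.1713, 0.2668, 0.2159]
t=3: π = [0.2140, 0.1301, 0.1738, 0.2651, 0.2170]
t=4: π = [0.2138, 0.1298, 0.1739, 0.2649, 0.2176]

π = [0.2138, 0.1298, 0.1739, 0.2649, 0.2176]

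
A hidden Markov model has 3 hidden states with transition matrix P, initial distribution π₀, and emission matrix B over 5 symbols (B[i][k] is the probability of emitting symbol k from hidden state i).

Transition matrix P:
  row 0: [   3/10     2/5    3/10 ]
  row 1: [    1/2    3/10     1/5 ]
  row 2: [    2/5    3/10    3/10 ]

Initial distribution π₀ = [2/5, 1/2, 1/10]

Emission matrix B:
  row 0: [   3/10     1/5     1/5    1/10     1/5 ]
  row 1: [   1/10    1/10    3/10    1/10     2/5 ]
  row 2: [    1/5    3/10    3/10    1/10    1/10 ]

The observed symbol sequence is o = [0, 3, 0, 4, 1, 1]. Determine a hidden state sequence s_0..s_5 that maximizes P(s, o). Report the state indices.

path = [0, 1, 0, 1, 0, 2]

t=0: δ = [1.200e-01, 5.000e-02, 2.000e-02]  (obs o_0=0)
t=1: δ = [3.600e-03, 4.800e-03, 3.600e-03]  ψ = [0, 0, 0]  (obs o_1=3)
t=2: δ = [7.200e-04, 1.440e-04, 2.160e-04]  ψ = [1, 0, 0]  (obs o_2=0)
t=3: δ = [4.320e-05, 1.152e-04, 2.160e-05]  ψ = [0, 0, 0]  (obs o_3=4)
t=4: δ = [1.152e-05, 3.456e-06, 6.912e-06]  ψ = [1, 1, 1]  (obs o_4=1)
t=5: δ = [6.912e-07, 4.608e-07, 1.037e-06]  ψ = [0, 0, 0]  (obs o_5=1)
backtrack: best end state = 2; path = [0, 1, 0, 1, 0, 2]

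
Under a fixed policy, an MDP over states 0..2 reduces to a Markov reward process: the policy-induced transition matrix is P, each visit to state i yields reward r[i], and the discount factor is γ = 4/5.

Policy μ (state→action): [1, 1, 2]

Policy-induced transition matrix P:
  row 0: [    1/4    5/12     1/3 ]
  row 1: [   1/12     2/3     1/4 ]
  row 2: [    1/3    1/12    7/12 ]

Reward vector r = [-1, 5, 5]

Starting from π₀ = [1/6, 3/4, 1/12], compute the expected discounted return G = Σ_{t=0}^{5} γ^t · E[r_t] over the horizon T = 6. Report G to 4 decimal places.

G = 14.5546

t=0: π = [0.1667, 0.7500, 0.0833], E[r] = 4.0000, γ^t·E[r] = 4.000000, running G = 4.000000
t=1: π = [0.1319, 0.5764, 0.2917], E[r] = 4.2083, γ^t·E[r] = 3.366667, running G = 7.366667
t=2: π = [0.1782, 0.4635, 0.3582], E[r] = 3.9306, γ^t·E[r] = 2.515556, running G = 9.882222
t=3: π = [0.2026, 0.4131, 0.3843], E[r] = 3.7844, γ^t·E[r] = 1.937630, running G = 11.819852
t=4: π = [0.2132, 0.3919, 0.3950], E[r] = 3.7210, γ^t·E[r] = 1.524128, running G = 13.343980
t=5: π = [0.2176, 0.3830, 0.3994], E[r] = 3.6944, γ^t·E[r] = 1.210575, running G = 14.554555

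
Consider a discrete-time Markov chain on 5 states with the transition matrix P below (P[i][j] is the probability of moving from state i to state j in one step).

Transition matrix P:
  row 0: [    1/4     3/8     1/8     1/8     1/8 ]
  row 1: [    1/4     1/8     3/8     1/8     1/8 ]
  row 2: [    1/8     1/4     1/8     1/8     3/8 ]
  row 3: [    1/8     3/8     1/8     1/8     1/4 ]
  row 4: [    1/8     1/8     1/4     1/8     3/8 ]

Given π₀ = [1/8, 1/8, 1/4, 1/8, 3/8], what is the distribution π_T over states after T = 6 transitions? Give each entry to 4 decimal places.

π = [0.1752, 0.2268, 0.2141, 0.1250, 0.2589]

t=0: π = [0.1250, 0.1250, 0.2500, 0.1250, 0.3750]
t=1: π = [0.1563, 0.2188, 0.2031, 0.1250, 0.2969]
t=2: π = [0.1719, 0.2207, 0.2168, 0.1250, 0.2656]
t=3: π = [0.1741, 0.2263, 0.2134, 0.1250, 0.2612]
t=4: π = [0.1750, 0.2264, 0.2142, 0.1250, 0.2593]
t=5: π = [0.1752, 0.2268, 0.2140, 0.1250, 0.2590]
t=6: π = [0.1752, 0.2268, 0.2141, 0.1250, 0.2589]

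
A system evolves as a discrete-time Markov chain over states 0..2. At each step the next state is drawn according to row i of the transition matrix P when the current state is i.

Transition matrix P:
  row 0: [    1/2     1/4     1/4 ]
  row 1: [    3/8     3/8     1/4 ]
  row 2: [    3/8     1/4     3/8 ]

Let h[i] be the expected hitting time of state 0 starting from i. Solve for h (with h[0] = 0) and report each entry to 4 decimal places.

First-step conditioning: h[0] = 0; for i ≠ 0, h[i] = 1 + Σ_k P[i][k]·h[k].
  h[1] = 1 + 3/8·h[1] + 1/4·h[2]
  h[2] = 1 + 1/4·h[1] + 3/8·h[2]
Solving the 2×2 linear system over states ≠ 0 gives exactly h = [0, 8/3, 8/3] (h[0] = 0 is the target).

h = [0.0000, 2.6667, 2.6667]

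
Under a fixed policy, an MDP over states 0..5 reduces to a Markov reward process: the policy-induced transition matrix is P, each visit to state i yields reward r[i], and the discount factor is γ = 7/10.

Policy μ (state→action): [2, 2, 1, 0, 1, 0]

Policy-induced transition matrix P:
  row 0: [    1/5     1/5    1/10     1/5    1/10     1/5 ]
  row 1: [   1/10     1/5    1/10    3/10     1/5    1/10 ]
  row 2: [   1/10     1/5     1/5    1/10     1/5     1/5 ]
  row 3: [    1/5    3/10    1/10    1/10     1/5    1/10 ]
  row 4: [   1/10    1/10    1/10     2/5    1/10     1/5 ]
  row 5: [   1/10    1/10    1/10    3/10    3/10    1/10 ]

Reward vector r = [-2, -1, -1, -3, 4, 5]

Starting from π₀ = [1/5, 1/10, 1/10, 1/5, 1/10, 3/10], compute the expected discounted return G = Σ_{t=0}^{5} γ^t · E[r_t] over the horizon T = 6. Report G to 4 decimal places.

G = 1.0675

t=0: π = [0.2000, 0.1000, 0.1000, 0.2000, 0.1000, 0.3000], E[r] = 0.7000, γ^t·E[r] = 0.700000, running G = 0.700000
t=1: π = [0.1400, 0.1800, 0.1100, 0.2300, 0.2000, 0.1400], E[r] = 0.2400, γ^t·E[r] = 0.168000, running G = 0.868000
t=2: π = [0.1370, 0.1890, 0.1110, 0.2380, 0.1800, 0.1450], E[r] = 0.1570, γ^t·E[r] = 0.076930, running G = 0.944930
t=3: π = [0.1375, 0.1913, 0.1111, 0.2345, 0.1828, 0.1428], E[r] = 0.1643, γ^t·E[r] = 0.056355, running G = 1.001285
t=4: π = [0.1372, 0.1909, 0.1111, 0.2354, 0.1823, 0.1431], E[r] = 0.1621, γ^t·E[r] = 0.038913, running G = 1.040198
t=5: π = [0.1373, 0.1910, 0.1111, 0.2352, 0.1824, 0.1431], E[r] = 0.1625, γ^t·E[r] = 0.027314, running G = 1.067512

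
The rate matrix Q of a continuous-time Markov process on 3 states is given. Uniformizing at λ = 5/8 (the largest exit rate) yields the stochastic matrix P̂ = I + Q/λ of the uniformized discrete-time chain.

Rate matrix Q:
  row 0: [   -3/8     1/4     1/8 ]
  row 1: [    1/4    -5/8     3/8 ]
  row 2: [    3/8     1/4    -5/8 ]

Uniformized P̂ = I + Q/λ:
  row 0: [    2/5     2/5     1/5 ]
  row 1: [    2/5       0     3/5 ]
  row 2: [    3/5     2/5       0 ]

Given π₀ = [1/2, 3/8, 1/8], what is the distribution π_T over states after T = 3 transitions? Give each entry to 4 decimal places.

π = [0.4470, 0.2800, 0.2730]

t=0: π = [0.5000, 0.3750, 0.1250]
t=1: π = [0.4250, 0.2500, 0.3250]
t=2: π = [0.4650, 0.3000, 0.2350]
t=3: π = [0.4470, 0.2800, 0.2730]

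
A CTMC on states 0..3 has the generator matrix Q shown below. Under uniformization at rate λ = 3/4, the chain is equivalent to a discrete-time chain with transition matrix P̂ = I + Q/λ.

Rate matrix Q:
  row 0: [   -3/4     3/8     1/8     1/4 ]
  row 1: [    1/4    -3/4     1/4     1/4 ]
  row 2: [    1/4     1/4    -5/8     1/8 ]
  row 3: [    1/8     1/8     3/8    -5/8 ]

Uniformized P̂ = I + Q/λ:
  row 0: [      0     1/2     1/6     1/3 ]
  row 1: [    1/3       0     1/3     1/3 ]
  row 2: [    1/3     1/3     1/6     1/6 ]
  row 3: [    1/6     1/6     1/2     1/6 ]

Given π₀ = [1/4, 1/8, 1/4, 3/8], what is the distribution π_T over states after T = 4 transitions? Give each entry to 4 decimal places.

t=0: π = [0.2500, 0.1250, 0.2500, 0.3750]
t=1: π = [0.1875, 0.2708, 0.3125, 0.2292]
t=2: π = [0.2326, 0.2361, 0.2882, 0.2431]
t=3: π = [0.2153, 0.2529, 0.2870, 0.2448]
t=4: π = [0.2208, 0.2441, 0.2904, 0.2447]

π = [0.2208, 0.2441, 0.2904, 0.2447]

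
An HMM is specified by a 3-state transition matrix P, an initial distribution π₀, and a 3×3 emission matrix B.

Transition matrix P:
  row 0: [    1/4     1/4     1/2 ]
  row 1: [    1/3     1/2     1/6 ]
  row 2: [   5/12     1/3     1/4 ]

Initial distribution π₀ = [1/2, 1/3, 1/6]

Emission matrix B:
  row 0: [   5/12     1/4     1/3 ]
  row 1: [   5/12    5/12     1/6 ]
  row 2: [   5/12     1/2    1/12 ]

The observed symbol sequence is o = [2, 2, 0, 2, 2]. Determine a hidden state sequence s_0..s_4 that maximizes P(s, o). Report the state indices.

t=0: δ = [1.667e-01, 5.556e-02, 1.389e-02]  (obs o_0=2)
t=1: δ = [1.389e-02, 6.944e-03, 6.944e-03]  ψ = [0, 0, 0]  (obs o_1=2)
t=2: δ = [1.447e-03, 1.447e-03, 2.894e-03]  ψ = [0, 0, 0]  (obs o_2=0)
t=3: δ = [4.019e-04, 1.608e-04, 6.028e-05]  ψ = [2, 2, 0]  (obs o_3=2)
t=4: δ = [3.349e-05, 1.674e-05, 1.674e-05]  ψ = [0, 0, 0]  (obs o_4=2)
backtrack: best end state = 0; path = [0, 0, 2, 0, 0]

path = [0, 0, 2, 0, 0]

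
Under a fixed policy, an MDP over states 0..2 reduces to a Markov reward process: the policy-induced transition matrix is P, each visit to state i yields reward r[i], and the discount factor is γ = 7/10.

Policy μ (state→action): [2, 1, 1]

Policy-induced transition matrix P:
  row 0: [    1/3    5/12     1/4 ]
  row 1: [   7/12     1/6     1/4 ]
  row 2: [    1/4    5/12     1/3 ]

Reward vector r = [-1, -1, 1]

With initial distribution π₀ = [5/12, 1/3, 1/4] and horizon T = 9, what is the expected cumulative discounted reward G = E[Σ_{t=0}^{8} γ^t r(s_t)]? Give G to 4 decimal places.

t=0: π = [0.4167, 0.3333, 0.2500], E[r] = -0.5000, γ^t·E[r] = -0.500000, running G = -0.500000
t=1: π = [0.3958, 0.3333, 0.2708], E[r] = -0.4583, γ^t·E[r] = -0.320833, running G = -0.820833
t=2: π = [0.3941, 0.3333, 0.2726], E[r] = -0.4549, γ^t·E[r] = -0.222882, running G = -1.043715
t=3: π = [0.3940, 0.3333, 0.2727], E[r] = -0.4546, γ^t·E[r] = -0.155918, running G = -1.199633
t=4: π = [0.3939, 0.3333, 0.2727], E[r] = -0.4545, γ^t·E[r] = -0.109137, running G = -1.308770
t=5: π = [0.3939, 0.3333, 0.2727], E[r] = -0.4545, γ^t·E[r] = -0.076395, running G = -1.385166
t=6: π = [0.3939, 0.3333, 0.2727], E[r] = -0.4545, γ^t·E[r] = -0.053477, running G = -1.438643
t=7: π = [0.3939, 0.3333, 0.2727], E[r] = -0.4545, γ^t·E[r] = -0.037434, running G = -1.476076
t=8: π = [0.3939, 0.3333, 0.2727], E[r] = -0.4545, γ^t·E[r] = -0.026204, running G = -1.502280

G = -1.5023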